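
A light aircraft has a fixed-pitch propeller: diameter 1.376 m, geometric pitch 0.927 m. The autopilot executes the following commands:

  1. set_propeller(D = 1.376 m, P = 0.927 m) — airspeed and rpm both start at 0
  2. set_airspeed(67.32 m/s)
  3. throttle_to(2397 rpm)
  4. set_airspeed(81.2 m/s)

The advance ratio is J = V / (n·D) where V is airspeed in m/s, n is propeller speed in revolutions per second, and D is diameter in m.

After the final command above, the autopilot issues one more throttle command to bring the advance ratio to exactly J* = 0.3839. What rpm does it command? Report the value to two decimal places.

set_propeller: D = 1.376 m, P = 0.927 m (p = P/D = 0.673692); state ← (V=0, rpm=0)
set_airspeed(67.32): V ← 67.32 m/s
throttle_to(2397): rpm ← 2397
set_airspeed(81.2): V ← 81.2 m/s
final state: V = 81.2 m/s, rpm = 2397 → n = rpm/60 = 39.950000 rev/s
target J* = 0.3839; solve J* = V/(n·D) for n: n = V/(J*·D) = 81.2/(0.3839 × 1.376) = 153.716145 rev/s
rpm = 60·n = 9222.968675

rpm = 9222.97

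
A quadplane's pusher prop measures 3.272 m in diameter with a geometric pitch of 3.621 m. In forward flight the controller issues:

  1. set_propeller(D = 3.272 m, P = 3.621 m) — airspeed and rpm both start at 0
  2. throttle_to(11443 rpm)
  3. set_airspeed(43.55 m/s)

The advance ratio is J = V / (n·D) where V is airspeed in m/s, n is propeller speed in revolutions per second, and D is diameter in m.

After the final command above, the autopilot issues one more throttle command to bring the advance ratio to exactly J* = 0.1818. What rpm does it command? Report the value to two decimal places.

rpm = 4392.71

set_propeller: D = 3.272 m, P = 3.621 m (p = P/D = 1.106663); state ← (V=0, rpm=0)
throttle_to(11443): rpm ← 11443
set_airspeed(43.55): V ← 43.55 m/s
final state: V = 43.55 m/s, rpm = 11443 → n = rpm/60 = 190.716667 rev/s
target J* = 0.1818; solve J* = V/(n·D) for n: n = V/(J*·D) = 43.55/(0.1818 × 3.272) = 73.211783 rev/s
rpm = 60·n = 4392.706997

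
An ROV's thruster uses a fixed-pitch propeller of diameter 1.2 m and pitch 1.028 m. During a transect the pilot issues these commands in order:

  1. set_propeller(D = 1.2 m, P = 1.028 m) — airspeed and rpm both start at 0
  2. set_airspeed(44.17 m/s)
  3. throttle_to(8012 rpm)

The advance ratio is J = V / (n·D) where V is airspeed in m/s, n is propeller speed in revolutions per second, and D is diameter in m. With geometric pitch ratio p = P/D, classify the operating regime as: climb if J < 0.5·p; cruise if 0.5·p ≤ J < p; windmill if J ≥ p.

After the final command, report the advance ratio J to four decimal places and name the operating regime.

J = 0.2756, regime = climb

set_propeller: D = 1.2 m, P = 1.028 m (p = P/D = 0.856667); state ← (V=0, rpm=0)
set_airspeed(44.17): V ← 44.17 m/s
throttle_to(8012): rpm ← 8012
final state: V = 44.17 m/s, rpm = 8012 → n = rpm/60 = 133.533333 rev/s
J = V / (n·D) = 44.17 / (133.533333 × 1.2) = 0.275649
regime bands: climb J<0.4283 | cruise [0.4283, 0.8567) | windmill J≥0.8567
J = 0.2756 → climb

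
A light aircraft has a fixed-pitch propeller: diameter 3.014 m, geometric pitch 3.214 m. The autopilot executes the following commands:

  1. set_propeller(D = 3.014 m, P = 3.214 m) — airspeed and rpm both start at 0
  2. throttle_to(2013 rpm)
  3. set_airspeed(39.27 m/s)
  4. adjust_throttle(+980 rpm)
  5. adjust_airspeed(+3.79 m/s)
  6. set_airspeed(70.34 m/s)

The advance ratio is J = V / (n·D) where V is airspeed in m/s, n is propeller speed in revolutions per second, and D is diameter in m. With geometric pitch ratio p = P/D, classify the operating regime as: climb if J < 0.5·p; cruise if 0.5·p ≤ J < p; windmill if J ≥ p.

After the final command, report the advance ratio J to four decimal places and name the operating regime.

set_propeller: D = 3.014 m, P = 3.214 m (p = P/D = 1.066357); state ← (V=0, rpm=0)
throttle_to(2013): rpm ← 2013
set_airspeed(39.27): V ← 39.27 m/s
adjust_throttle(+980): rpm ← 2013 +980 = 2993
adjust_airspeed(+3.79): V ← 39.27 +3.79 = 43.06 m/s
set_airspeed(70.34): V ← 70.34 m/s
final state: V = 70.34 m/s, rpm = 2993 → n = rpm/60 = 49.883333 rev/s
J = V / (n·D) = 70.34 / (49.883333 × 3.014) = 0.467847
regime bands: climb J<0.5332 | cruise [0.5332, 1.0664) | windmill J≥1.0664
J = 0.4678 → climb

J = 0.4678, regime = climb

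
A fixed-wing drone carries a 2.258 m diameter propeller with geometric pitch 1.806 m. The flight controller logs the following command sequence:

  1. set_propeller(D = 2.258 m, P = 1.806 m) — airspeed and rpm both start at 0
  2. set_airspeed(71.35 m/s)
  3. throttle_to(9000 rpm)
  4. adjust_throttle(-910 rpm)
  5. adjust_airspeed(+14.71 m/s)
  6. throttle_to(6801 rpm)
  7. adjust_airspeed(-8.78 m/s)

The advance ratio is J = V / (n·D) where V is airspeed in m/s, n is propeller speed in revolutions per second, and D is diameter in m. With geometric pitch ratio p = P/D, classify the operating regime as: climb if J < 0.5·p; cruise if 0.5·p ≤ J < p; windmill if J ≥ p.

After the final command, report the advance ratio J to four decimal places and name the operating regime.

set_propeller: D = 2.258 m, P = 1.806 m (p = P/D = 0.799823); state ← (V=0, rpm=0)
set_airspeed(71.35): V ← 71.35 m/s
throttle_to(9000): rpm ← 9000
adjust_throttle(-910): rpm ← 9000 -910 = 8090
adjust_airspeed(+14.71): V ← 71.35 +14.71 = 86.06 m/s
throttle_to(6801): rpm ← 6801
adjust_airspeed(-8.78): V ← 86.06 -8.78 = 77.28 m/s
final state: V = 77.28 m/s, rpm = 6801 → n = rpm/60 = 113.350000 rev/s
J = V / (n·D) = 77.28 / (113.350000 × 2.258) = 0.301941
regime bands: climb J<0.3999 | cruise [0.3999, 0.7998) | windmill J≥0.7998
J = 0.3019 → climb

J = 0.3019, regime = climb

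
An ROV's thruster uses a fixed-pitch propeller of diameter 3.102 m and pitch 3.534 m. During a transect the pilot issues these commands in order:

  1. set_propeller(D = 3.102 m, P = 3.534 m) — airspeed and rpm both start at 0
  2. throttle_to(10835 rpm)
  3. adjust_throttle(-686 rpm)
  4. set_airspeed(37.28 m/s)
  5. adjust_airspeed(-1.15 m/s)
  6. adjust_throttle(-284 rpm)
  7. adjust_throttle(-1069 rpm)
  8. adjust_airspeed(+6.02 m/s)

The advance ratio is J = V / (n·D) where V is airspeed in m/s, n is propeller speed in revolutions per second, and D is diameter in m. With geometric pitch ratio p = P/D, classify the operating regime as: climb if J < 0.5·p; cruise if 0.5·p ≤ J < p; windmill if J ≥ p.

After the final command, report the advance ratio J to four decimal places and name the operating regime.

J = 0.0927, regime = climb

set_propeller: D = 3.102 m, P = 3.534 m (p = P/D = 1.139265); state ← (V=0, rpm=0)
throttle_to(10835): rpm ← 10835
adjust_throttle(-686): rpm ← 10835 -686 = 10149
set_airspeed(37.28): V ← 37.28 m/s
adjust_airspeed(-1.15): V ← 37.28 -1.15 = 36.13 m/s
adjust_throttle(-284): rpm ← 10149 -284 = 9865
adjust_throttle(-1069): rpm ← 9865 -1069 = 8796
adjust_airspeed(+6.02): V ← 36.13 +6.02 = 42.15 m/s
final state: V = 42.15 m/s, rpm = 8796 → n = rpm/60 = 146.600000 rev/s
J = V / (n·D) = 42.15 / (146.600000 × 3.102) = 0.092688
regime bands: climb J<0.5696 | cruise [0.5696, 1.1393) | windmill J≥1.1393
J = 0.0927 → climb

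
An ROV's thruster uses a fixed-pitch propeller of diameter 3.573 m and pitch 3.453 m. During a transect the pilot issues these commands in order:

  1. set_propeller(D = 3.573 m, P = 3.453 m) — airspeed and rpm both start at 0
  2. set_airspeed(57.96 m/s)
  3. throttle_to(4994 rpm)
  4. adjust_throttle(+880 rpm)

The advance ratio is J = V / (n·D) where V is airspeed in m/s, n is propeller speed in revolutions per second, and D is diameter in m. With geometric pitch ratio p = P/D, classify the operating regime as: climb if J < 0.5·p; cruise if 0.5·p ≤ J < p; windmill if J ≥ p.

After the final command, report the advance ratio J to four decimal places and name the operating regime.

set_propeller: D = 3.573 m, P = 3.453 m (p = P/D = 0.966415); state ← (V=0, rpm=0)
set_airspeed(57.96): V ← 57.96 m/s
throttle_to(4994): rpm ← 4994
adjust_throttle(+880): rpm ← 4994 +880 = 5874
final state: V = 57.96 m/s, rpm = 5874 → n = rpm/60 = 97.900000 rev/s
J = V / (n·D) = 57.96 / (97.900000 × 3.573) = 0.165696
regime bands: climb J<0.4832 | cruise [0.4832, 0.9664) | windmill J≥0.9664
J = 0.1657 → climb

J = 0.1657, regime = climb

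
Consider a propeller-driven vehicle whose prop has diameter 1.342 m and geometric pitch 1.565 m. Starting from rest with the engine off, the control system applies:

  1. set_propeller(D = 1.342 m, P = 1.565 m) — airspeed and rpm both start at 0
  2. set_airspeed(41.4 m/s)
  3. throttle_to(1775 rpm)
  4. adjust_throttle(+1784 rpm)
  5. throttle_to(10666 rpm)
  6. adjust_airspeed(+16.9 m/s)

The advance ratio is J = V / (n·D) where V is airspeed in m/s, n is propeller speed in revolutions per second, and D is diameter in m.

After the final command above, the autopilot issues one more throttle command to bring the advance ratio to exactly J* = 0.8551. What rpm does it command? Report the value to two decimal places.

rpm = 3048.25

set_propeller: D = 1.342 m, P = 1.565 m (p = P/D = 1.166170); state ← (V=0, rpm=0)
set_airspeed(41.4): V ← 41.4 m/s
throttle_to(1775): rpm ← 1775
adjust_throttle(+1784): rpm ← 1775 +1784 = 3559
throttle_to(10666): rpm ← 10666
adjust_airspeed(+16.9): V ← 41.4 +16.9 = 58.3 m/s
final state: V = 58.3 m/s, rpm = 10666 → n = rpm/60 = 177.766667 rev/s
target J* = 0.8551; solve J* = V/(n·D) for n: n = V/(J*·D) = 58.3/(0.8551 × 1.342) = 50.804143 rev/s
rpm = 60·n = 3048.248599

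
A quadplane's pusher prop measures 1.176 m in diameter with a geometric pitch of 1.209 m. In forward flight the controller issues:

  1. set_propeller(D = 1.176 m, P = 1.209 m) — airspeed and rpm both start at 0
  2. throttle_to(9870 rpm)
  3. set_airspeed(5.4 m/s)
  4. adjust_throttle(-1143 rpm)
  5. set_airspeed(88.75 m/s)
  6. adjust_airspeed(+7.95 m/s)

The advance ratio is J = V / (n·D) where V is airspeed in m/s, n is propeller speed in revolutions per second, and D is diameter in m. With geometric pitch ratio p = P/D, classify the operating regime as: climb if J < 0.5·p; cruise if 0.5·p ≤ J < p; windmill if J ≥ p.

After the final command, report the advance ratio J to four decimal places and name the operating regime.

J = 0.5653, regime = cruise

set_propeller: D = 1.176 m, P = 1.209 m (p = P/D = 1.028061); state ← (V=0, rpm=0)
throttle_to(9870): rpm ← 9870
set_airspeed(5.4): V ← 5.4 m/s
adjust_throttle(-1143): rpm ← 9870 -1143 = 8727
set_airspeed(88.75): V ← 88.75 m/s
adjust_airspeed(+7.95): V ← 88.75 +7.95 = 96.7 m/s
final state: V = 96.7 m/s, rpm = 8727 → n = rpm/60 = 145.450000 rev/s
J = V / (n·D) = 96.7 / (145.450000 × 1.176) = 0.565334
regime bands: climb J<0.5140 | cruise [0.5140, 1.0281) | windmill J≥1.0281
J = 0.5653 → cruise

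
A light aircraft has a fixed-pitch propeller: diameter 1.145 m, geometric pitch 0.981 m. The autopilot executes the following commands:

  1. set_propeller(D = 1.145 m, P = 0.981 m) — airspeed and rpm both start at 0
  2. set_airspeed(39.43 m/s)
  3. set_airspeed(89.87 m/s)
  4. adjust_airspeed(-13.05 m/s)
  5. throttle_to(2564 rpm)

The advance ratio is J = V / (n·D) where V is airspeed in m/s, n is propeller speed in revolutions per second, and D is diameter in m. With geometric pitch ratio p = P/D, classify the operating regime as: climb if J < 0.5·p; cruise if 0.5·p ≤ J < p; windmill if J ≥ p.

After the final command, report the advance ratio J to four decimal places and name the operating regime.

set_propeller: D = 1.145 m, P = 0.981 m (p = P/D = 0.856769); state ← (V=0, rpm=0)
set_airspeed(39.43): V ← 39.43 m/s
set_airspeed(89.87): V ← 89.87 m/s
adjust_airspeed(-13.05): V ← 89.87 -13.05 = 76.82 m/s
throttle_to(2564): rpm ← 2564
final state: V = 76.82 m/s, rpm = 2564 → n = rpm/60 = 42.733333 rev/s
J = V / (n·D) = 76.82 / (42.733333 × 1.145) = 1.570009
regime bands: climb J<0.4284 | cruise [0.4284, 0.8568) | windmill J≥0.8568
J = 1.5700 → windmill

J = 1.5700, regime = windmill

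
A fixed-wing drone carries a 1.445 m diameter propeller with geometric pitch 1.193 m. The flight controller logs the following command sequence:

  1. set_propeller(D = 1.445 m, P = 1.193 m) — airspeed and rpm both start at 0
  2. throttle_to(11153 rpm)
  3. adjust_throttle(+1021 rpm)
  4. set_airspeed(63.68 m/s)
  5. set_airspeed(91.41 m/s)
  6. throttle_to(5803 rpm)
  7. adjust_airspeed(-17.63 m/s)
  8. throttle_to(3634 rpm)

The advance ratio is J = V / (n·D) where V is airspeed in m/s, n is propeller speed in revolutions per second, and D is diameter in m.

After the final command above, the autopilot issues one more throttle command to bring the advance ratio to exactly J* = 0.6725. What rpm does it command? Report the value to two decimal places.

set_propeller: D = 1.445 m, P = 1.193 m (p = P/D = 0.825606); state ← (V=0, rpm=0)
throttle_to(11153): rpm ← 11153
adjust_throttle(+1021): rpm ← 11153 +1021 = 12174
set_airspeed(63.68): V ← 63.68 m/s
set_airspeed(91.41): V ← 91.41 m/s
throttle_to(5803): rpm ← 5803
adjust_airspeed(-17.63): V ← 91.41 -17.63 = 73.78 m/s
throttle_to(3634): rpm ← 3634
final state: V = 73.78 m/s, rpm = 3634 → n = rpm/60 = 60.566667 rev/s
target J* = 0.6725; solve J* = V/(n·D) for n: n = V/(J*·D) = 73.78/(0.6725 × 1.445) = 75.923901 rev/s
rpm = 60·n = 4555.434070

rpm = 4555.43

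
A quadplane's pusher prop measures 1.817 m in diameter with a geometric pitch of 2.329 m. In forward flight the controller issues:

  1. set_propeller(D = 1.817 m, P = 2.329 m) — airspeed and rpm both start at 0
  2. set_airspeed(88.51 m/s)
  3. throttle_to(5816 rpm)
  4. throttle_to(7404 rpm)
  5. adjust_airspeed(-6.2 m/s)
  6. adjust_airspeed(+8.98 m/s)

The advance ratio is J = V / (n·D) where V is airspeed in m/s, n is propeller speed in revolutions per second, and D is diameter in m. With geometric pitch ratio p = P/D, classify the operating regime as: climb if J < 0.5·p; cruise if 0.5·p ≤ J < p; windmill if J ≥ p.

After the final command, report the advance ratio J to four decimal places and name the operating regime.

J = 0.4071, regime = climb

set_propeller: D = 1.817 m, P = 2.329 m (p = P/D = 1.281783); state ← (V=0, rpm=0)
set_airspeed(88.51): V ← 88.51 m/s
throttle_to(5816): rpm ← 5816
throttle_to(7404): rpm ← 7404
adjust_airspeed(-6.2): V ← 88.51 -6.2 = 82.31 m/s
adjust_airspeed(+8.98): V ← 82.31 +8.98 = 91.29 m/s
final state: V = 91.29 m/s, rpm = 7404 → n = rpm/60 = 123.400000 rev/s
J = V / (n·D) = 91.29 / (123.400000 × 1.817) = 0.407149
regime bands: climb J<0.6409 | cruise [0.6409, 1.2818) | windmill J≥1.2818
J = 0.4071 → climb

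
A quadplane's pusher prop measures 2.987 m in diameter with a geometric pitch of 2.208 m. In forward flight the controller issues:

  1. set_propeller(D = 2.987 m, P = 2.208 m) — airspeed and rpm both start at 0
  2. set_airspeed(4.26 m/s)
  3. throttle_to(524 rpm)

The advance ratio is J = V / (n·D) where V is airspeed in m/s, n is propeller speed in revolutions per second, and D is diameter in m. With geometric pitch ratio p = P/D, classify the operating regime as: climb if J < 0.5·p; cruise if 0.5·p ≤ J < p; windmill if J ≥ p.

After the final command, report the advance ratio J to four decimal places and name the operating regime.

set_propeller: D = 2.987 m, P = 2.208 m (p = P/D = 0.739203); state ← (V=0, rpm=0)
set_airspeed(4.26): V ← 4.26 m/s
throttle_to(524): rpm ← 524
final state: V = 4.26 m/s, rpm = 524 → n = rpm/60 = 8.733333 rev/s
J = V / (n·D) = 4.26 / (8.733333 × 2.987) = 0.163303
regime bands: climb J<0.3696 | cruise [0.3696, 0.7392) | windmill J≥0.7392
J = 0.1633 → climb

J = 0.1633, regime = climb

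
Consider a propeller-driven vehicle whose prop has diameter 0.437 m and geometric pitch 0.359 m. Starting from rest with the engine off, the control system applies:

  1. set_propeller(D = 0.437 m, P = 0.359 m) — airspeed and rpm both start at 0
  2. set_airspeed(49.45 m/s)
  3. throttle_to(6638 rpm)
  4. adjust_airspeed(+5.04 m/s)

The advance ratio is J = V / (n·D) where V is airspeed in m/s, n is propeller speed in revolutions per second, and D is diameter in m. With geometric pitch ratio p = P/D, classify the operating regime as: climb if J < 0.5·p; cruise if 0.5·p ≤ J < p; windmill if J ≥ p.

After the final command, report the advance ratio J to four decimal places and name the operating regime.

set_propeller: D = 0.437 m, P = 0.359 m (p = P/D = 0.821510); state ← (V=0, rpm=0)
set_airspeed(49.45): V ← 49.45 m/s
throttle_to(6638): rpm ← 6638
adjust_airspeed(+5.04): V ← 49.45 +5.04 = 54.49 m/s
final state: V = 54.49 m/s, rpm = 6638 → n = rpm/60 = 110.633333 rev/s
J = V / (n·D) = 54.49 / (110.633333 × 0.437) = 1.127066
regime bands: climb J<0.4108 | cruise [0.4108, 0.8215) | windmill J≥0.8215
J = 1.1271 → windmill

J = 1.1271, regime = windmill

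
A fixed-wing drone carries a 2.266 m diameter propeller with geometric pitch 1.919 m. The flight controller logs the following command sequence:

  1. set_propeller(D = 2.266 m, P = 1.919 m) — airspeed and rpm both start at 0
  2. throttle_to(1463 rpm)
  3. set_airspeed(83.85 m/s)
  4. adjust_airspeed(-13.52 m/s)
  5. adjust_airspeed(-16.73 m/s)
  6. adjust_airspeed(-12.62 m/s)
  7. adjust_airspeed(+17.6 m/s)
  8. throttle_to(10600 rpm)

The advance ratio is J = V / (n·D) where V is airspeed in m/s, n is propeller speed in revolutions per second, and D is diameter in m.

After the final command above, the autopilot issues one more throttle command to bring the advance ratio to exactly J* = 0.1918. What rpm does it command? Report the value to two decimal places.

set_propeller: D = 2.266 m, P = 1.919 m (p = P/D = 0.846867); state ← (V=0, rpm=0)
throttle_to(1463): rpm ← 1463
set_airspeed(83.85): V ← 83.85 m/s
adjust_airspeed(-13.52): V ← 83.85 -13.52 = 70.33 m/s
adjust_airspeed(-16.73): V ← 70.33 -16.73 = 53.6 m/s
adjust_airspeed(-12.62): V ← 53.6 -12.62 = 40.98 m/s
adjust_airspeed(+17.6): V ← 40.98 +17.6 = 58.58 m/s
throttle_to(10600): rpm ← 10600
final state: V = 58.58 m/s, rpm = 10600 → n = rpm/60 = 176.666667 rev/s
target J* = 0.1918; solve J* = V/(n·D) for n: n = V/(J*·D) = 58.58/(0.1918 × 2.266) = 134.784782 rev/s
rpm = 60·n = 8087.086891

rpm = 8087.09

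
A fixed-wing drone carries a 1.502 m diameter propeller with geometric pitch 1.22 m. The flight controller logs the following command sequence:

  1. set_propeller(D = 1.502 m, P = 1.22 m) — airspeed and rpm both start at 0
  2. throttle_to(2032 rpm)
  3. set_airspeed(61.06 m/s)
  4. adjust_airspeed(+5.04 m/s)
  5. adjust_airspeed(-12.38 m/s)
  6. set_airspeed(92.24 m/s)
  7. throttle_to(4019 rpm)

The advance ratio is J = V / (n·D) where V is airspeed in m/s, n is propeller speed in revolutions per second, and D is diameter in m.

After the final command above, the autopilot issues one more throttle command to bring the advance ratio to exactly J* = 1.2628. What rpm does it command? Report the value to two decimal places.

rpm = 2917.87

set_propeller: D = 1.502 m, P = 1.22 m (p = P/D = 0.812250); state ← (V=0, rpm=0)
throttle_to(2032): rpm ← 2032
set_airspeed(61.06): V ← 61.06 m/s
adjust_airspeed(+5.04): V ← 61.06 +5.04 = 66.1 m/s
adjust_airspeed(-12.38): V ← 66.1 -12.38 = 53.72 m/s
set_airspeed(92.24): V ← 92.24 m/s
throttle_to(4019): rpm ← 4019
final state: V = 92.24 m/s, rpm = 4019 → n = rpm/60 = 66.983333 rev/s
target J* = 1.2628; solve J* = V/(n·D) for n: n = V/(J*·D) = 92.24/(1.2628 × 1.502) = 48.631178 rev/s
rpm = 60·n = 2917.870671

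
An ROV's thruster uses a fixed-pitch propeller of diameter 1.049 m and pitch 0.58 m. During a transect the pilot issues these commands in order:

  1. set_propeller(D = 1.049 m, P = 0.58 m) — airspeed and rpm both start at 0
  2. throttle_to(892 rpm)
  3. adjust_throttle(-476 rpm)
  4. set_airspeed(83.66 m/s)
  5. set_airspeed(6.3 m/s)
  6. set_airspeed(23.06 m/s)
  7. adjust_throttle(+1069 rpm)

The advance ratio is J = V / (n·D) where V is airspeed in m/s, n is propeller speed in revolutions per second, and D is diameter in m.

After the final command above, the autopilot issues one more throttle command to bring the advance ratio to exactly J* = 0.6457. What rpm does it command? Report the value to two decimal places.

rpm = 2042.70

set_propeller: D = 1.049 m, P = 0.58 m (p = P/D = 0.552908); state ← (V=0, rpm=0)
throttle_to(892): rpm ← 892
adjust_throttle(-476): rpm ← 892 -476 = 416
set_airspeed(83.66): V ← 83.66 m/s
set_airspeed(6.3): V ← 6.3 m/s
set_airspeed(23.06): V ← 23.06 m/s
adjust_throttle(+1069): rpm ← 416 +1069 = 1485
final state: V = 23.06 m/s, rpm = 1485 → n = rpm/60 = 24.750000 rev/s
target J* = 0.6457; solve J* = V/(n·D) for n: n = V/(J*·D) = 23.06/(0.6457 × 1.049) = 34.044976 rev/s
rpm = 60·n = 2042.698541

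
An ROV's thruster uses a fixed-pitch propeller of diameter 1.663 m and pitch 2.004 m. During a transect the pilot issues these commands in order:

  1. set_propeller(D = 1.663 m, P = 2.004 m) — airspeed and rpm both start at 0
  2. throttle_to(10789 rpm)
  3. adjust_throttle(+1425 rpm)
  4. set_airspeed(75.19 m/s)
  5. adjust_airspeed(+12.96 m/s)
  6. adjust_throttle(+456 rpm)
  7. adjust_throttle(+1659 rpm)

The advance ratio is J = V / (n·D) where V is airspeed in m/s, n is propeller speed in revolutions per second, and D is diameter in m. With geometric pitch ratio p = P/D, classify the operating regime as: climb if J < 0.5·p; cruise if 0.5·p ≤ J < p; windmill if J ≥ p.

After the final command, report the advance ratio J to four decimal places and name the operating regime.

set_propeller: D = 1.663 m, P = 2.004 m (p = P/D = 1.205051); state ← (V=0, rpm=0)
throttle_to(10789): rpm ← 10789
adjust_throttle(+1425): rpm ← 10789 +1425 = 12214
set_airspeed(75.19): V ← 75.19 m/s
adjust_airspeed(+12.96): V ← 75.19 +12.96 = 88.15 m/s
adjust_throttle(+456): rpm ← 12214 +456 = 12670
adjust_throttle(+1659): rpm ← 12670 +1659 = 14329
final state: V = 88.15 m/s, rpm = 14329 → n = rpm/60 = 238.816667 rev/s
J = V / (n·D) = 88.15 / (238.816667 × 1.663) = 0.221955
regime bands: climb J<0.6025 | cruise [0.6025, 1.2051) | windmill J≥1.2051
J = 0.2220 → climb

J = 0.2220, regime = climb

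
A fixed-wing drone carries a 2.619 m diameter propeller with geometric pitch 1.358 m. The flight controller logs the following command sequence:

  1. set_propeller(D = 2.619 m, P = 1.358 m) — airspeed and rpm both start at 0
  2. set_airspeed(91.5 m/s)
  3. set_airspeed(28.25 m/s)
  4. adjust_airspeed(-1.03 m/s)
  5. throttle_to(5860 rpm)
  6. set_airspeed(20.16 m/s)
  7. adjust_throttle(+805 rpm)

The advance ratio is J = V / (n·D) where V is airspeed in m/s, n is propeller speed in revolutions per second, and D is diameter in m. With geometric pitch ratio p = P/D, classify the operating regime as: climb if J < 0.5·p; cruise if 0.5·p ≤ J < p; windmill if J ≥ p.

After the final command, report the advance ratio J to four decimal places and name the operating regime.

J = 0.0693, regime = climb

set_propeller: D = 2.619 m, P = 1.358 m (p = P/D = 0.518519); state ← (V=0, rpm=0)
set_airspeed(91.5): V ← 91.5 m/s
set_airspeed(28.25): V ← 28.25 m/s
adjust_airspeed(-1.03): V ← 28.25 -1.03 = 27.22 m/s
throttle_to(5860): rpm ← 5860
set_airspeed(20.16): V ← 20.16 m/s
adjust_throttle(+805): rpm ← 5860 +805 = 6665
final state: V = 20.16 m/s, rpm = 6665 → n = rpm/60 = 111.083333 rev/s
J = V / (n·D) = 20.16 / (111.083333 × 2.619) = 0.069296
regime bands: climb J<0.2593 | cruise [0.2593, 0.5185) | windmill J≥0.5185
J = 0.0693 → climb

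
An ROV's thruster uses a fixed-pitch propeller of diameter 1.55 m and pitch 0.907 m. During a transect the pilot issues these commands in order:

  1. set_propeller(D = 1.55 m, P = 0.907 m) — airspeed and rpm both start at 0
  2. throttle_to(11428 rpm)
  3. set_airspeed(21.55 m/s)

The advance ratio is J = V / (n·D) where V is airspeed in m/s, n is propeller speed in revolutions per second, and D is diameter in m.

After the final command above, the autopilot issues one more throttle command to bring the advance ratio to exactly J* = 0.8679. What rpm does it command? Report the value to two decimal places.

set_propeller: D = 1.55 m, P = 0.907 m (p = P/D = 0.585161); state ← (V=0, rpm=0)
throttle_to(11428): rpm ← 11428
set_airspeed(21.55): V ← 21.55 m/s
final state: V = 21.55 m/s, rpm = 11428 → n = rpm/60 = 190.466667 rev/s
target J* = 0.8679; solve J* = V/(n·D) for n: n = V/(J*·D) = 21.55/(0.8679 × 1.55) = 16.019387 rev/s
rpm = 60·n = 961.163208

rpm = 961.16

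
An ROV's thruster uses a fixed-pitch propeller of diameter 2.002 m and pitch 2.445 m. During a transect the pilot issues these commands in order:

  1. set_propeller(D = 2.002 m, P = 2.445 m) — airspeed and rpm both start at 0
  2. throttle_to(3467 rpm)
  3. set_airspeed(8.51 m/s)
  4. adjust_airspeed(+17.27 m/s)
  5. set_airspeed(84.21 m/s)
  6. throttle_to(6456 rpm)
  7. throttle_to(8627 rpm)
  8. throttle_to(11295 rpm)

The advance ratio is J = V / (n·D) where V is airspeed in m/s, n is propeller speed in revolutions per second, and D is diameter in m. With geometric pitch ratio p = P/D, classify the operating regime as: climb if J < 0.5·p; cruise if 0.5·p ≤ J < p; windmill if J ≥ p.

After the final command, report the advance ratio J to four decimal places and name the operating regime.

J = 0.2234, regime = climb

set_propeller: D = 2.002 m, P = 2.445 m (p = P/D = 1.221279); state ← (V=0, rpm=0)
throttle_to(3467): rpm ← 3467
set_airspeed(8.51): V ← 8.51 m/s
adjust_airspeed(+17.27): V ← 8.51 +17.27 = 25.78 m/s
set_airspeed(84.21): V ← 84.21 m/s
throttle_to(6456): rpm ← 6456
throttle_to(8627): rpm ← 8627
throttle_to(11295): rpm ← 11295
final state: V = 84.21 m/s, rpm = 11295 → n = rpm/60 = 188.250000 rev/s
J = V / (n·D) = 84.21 / (188.250000 × 2.002) = 0.223442
regime bands: climb J<0.6106 | cruise [0.6106, 1.2213) | windmill J≥1.2213
J = 0.2234 → climb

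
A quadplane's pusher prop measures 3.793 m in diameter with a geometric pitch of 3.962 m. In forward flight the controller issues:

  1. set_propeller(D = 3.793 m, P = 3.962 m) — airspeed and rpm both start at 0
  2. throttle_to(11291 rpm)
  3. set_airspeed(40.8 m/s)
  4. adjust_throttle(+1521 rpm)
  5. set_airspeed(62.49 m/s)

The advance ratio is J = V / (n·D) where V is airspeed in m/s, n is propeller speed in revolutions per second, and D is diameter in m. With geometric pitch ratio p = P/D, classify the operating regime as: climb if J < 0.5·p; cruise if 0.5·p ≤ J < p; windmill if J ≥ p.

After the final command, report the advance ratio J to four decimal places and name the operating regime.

set_propeller: D = 3.793 m, P = 3.962 m (p = P/D = 1.044556); state ← (V=0, rpm=0)
throttle_to(11291): rpm ← 11291
set_airspeed(40.8): V ← 40.8 m/s
adjust_throttle(+1521): rpm ← 11291 +1521 = 12812
set_airspeed(62.49): V ← 62.49 m/s
final state: V = 62.49 m/s, rpm = 12812 → n = rpm/60 = 213.533333 rev/s
J = V / (n·D) = 62.49 / (213.533333 × 3.793) = 0.077155
regime bands: climb J<0.5223 | cruise [0.5223, 1.0446) | windmill J≥1.0446
J = 0.0772 → climb

J = 0.0772, regime = climb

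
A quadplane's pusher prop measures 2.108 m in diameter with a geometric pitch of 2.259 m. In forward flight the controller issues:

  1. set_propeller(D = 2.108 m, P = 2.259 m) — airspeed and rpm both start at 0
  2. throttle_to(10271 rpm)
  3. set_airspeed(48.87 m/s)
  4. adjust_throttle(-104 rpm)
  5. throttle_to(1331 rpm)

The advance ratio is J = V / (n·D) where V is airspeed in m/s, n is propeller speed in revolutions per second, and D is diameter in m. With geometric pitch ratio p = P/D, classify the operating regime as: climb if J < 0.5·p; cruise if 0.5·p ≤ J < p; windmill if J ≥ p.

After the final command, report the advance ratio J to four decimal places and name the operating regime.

set_propeller: D = 2.108 m, P = 2.259 m (p = P/D = 1.071632); state ← (V=0, rpm=0)
throttle_to(10271): rpm ← 10271
set_airspeed(48.87): V ← 48.87 m/s
adjust_throttle(-104): rpm ← 10271 -104 = 10167
throttle_to(1331): rpm ← 1331
final state: V = 48.87 m/s, rpm = 1331 → n = rpm/60 = 22.183333 rev/s
J = V / (n·D) = 48.87 / (22.183333 × 2.108) = 1.045069
regime bands: climb J<0.5358 | cruise [0.5358, 1.0716) | windmill J≥1.0716
J = 1.0451 → cruise

J = 1.0451, regime = cruise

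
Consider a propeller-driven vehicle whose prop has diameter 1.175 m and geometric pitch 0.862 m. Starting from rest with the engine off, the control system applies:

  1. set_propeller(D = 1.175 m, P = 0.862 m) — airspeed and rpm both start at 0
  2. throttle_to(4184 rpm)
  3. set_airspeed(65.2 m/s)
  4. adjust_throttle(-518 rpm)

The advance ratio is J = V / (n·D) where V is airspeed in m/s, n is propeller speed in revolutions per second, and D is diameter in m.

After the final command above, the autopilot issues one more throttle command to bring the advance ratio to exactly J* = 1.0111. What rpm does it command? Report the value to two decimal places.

rpm = 3292.81

set_propeller: D = 1.175 m, P = 0.862 m (p = P/D = 0.733617); state ← (V=0, rpm=0)
throttle_to(4184): rpm ← 4184
set_airspeed(65.2): V ← 65.2 m/s
adjust_throttle(-518): rpm ← 4184 -518 = 3666
final state: V = 65.2 m/s, rpm = 3666 → n = rpm/60 = 61.100000 rev/s
target J* = 1.0111; solve J* = V/(n·D) for n: n = V/(J*·D) = 65.2/(1.0111 × 1.175) = 54.880192 rev/s
rpm = 60·n = 3292.811495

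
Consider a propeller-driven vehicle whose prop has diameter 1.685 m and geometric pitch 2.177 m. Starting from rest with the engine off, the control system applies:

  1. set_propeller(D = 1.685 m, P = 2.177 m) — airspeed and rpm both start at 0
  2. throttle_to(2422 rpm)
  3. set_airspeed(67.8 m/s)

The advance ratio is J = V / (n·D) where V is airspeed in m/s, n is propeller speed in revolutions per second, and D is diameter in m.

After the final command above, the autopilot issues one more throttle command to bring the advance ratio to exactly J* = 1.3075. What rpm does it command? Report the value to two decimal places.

rpm = 1846.46

set_propeller: D = 1.685 m, P = 2.177 m (p = P/D = 1.291988); state ← (V=0, rpm=0)
throttle_to(2422): rpm ← 2422
set_airspeed(67.8): V ← 67.8 m/s
final state: V = 67.8 m/s, rpm = 2422 → n = rpm/60 = 40.366667 rev/s
target J* = 1.3075; solve J* = V/(n·D) for n: n = V/(J*·D) = 67.8/(1.3075 × 1.685) = 30.774293 rev/s
rpm = 60·n = 1846.457609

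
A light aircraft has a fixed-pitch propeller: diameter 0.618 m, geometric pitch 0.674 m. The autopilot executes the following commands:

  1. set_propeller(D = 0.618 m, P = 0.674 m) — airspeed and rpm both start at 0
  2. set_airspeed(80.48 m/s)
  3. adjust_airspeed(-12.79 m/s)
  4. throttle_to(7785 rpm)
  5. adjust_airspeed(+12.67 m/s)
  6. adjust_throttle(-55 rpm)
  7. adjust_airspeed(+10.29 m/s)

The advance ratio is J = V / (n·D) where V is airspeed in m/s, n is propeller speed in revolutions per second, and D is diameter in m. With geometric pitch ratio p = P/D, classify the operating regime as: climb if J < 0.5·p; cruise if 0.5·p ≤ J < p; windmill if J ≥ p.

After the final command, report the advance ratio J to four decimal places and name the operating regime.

set_propeller: D = 0.618 m, P = 0.674 m (p = P/D = 1.090615); state ← (V=0, rpm=0)
set_airspeed(80.48): V ← 80.48 m/s
adjust_airspeed(-12.79): V ← 80.48 -12.79 = 67.69 m/s
throttle_to(7785): rpm ← 7785
adjust_airspeed(+12.67): V ← 67.69 +12.67 = 80.36 m/s
adjust_throttle(-55): rpm ← 7785 -55 = 7730
adjust_airspeed(+10.29): V ← 80.36 +10.29 = 90.65 m/s
final state: V = 90.65 m/s, rpm = 7730 → n = rpm/60 = 128.833333 rev/s
J = V / (n·D) = 90.65 / (128.833333 × 0.618) = 1.138547
regime bands: climb J<0.5453 | cruise [0.5453, 1.0906) | windmill J≥1.0906
J = 1.1385 → windmill

J = 1.1385, regime = windmill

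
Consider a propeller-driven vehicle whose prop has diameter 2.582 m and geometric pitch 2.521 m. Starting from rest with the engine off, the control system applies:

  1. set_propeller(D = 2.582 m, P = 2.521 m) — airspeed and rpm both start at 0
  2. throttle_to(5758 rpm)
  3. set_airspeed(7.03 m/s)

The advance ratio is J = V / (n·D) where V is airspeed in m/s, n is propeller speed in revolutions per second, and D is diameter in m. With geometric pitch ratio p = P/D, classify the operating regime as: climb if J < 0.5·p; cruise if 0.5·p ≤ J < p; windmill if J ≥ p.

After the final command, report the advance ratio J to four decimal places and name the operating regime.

set_propeller: D = 2.582 m, P = 2.521 m (p = P/D = 0.976375); state ← (V=0, rpm=0)
throttle_to(5758): rpm ← 5758
set_airspeed(7.03): V ← 7.03 m/s
final state: V = 7.03 m/s, rpm = 5758 → n = rpm/60 = 95.966667 rev/s
J = V / (n·D) = 7.03 / (95.966667 × 2.582) = 0.028371
regime bands: climb J<0.4882 | cruise [0.4882, 0.9764) | windmill J≥0.9764
J = 0.0284 → climb

J = 0.0284, regime = climb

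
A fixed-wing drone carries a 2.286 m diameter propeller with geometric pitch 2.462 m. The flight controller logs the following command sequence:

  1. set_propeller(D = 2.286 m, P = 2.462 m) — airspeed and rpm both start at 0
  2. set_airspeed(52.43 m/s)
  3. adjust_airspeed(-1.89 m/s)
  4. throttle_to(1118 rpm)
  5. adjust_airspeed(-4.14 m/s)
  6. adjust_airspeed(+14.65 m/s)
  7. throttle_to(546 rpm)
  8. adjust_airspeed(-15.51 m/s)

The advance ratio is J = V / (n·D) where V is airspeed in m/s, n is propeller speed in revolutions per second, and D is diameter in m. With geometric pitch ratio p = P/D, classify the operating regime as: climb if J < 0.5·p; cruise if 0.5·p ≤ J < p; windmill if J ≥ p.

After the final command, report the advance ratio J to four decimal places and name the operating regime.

set_propeller: D = 2.286 m, P = 2.462 m (p = P/D = 1.076990); state ← (V=0, rpm=0)
set_airspeed(52.43): V ← 52.43 m/s
adjust_airspeed(-1.89): V ← 52.43 -1.89 = 50.54 m/s
throttle_to(1118): rpm ← 1118
adjust_airspeed(-4.14): V ← 50.54 -4.14 = 46.4 m/s
adjust_airspeed(+14.65): V ← 46.4 +14.65 = 61.05 m/s
throttle_to(546): rpm ← 546
adjust_airspeed(-15.51): V ← 61.05 -15.51 = 45.54 m/s
final state: V = 45.54 m/s, rpm = 546 → n = rpm/60 = 9.100000 rev/s
J = V / (n·D) = 45.54 / (9.100000 × 2.286) = 2.189149
regime bands: climb J<0.5385 | cruise [0.5385, 1.0770) | windmill J≥1.0770
J = 2.1891 → windmill

J = 2.1891, regime = windmill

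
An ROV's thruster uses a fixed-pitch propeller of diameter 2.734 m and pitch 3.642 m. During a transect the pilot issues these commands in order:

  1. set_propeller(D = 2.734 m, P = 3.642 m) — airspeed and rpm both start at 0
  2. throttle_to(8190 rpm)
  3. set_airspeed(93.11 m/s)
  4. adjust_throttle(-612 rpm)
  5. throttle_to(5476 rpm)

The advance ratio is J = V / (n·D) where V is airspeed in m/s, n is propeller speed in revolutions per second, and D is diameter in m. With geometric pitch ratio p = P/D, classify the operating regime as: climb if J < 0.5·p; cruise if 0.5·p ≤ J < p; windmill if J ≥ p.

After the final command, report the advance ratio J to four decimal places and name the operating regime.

set_propeller: D = 2.734 m, P = 3.642 m (p = P/D = 1.332114); state ← (V=0, rpm=0)
throttle_to(8190): rpm ← 8190
set_airspeed(93.11): V ← 93.11 m/s
adjust_throttle(-612): rpm ← 8190 -612 = 7578
throttle_to(5476): rpm ← 5476
final state: V = 93.11 m/s, rpm = 5476 → n = rpm/60 = 91.266667 rev/s
J = V / (n·D) = 93.11 / (91.266667 × 2.734) = 0.373152
regime bands: climb J<0.6661 | cruise [0.6661, 1.3321) | windmill J≥1.3321
J = 0.3732 → climb

J = 0.3732, regime = climb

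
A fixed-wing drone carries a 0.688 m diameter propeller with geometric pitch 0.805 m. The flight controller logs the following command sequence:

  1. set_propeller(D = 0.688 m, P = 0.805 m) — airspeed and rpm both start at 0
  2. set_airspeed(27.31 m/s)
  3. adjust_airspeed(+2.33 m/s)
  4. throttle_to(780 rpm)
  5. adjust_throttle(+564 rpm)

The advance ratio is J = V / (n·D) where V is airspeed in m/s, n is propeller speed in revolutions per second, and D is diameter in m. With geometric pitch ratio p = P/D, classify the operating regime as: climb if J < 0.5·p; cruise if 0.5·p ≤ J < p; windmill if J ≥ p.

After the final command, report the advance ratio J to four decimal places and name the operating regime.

J = 1.9233, regime = windmill

set_propeller: D = 0.688 m, P = 0.805 m (p = P/D = 1.170058); state ← (V=0, rpm=0)
set_airspeed(27.31): V ← 27.31 m/s
adjust_airspeed(+2.33): V ← 27.31 +2.33 = 29.64 m/s
throttle_to(780): rpm ← 780
adjust_throttle(+564): rpm ← 780 +564 = 1344
final state: V = 29.64 m/s, rpm = 1344 → n = rpm/60 = 22.400000 rev/s
J = V / (n·D) = 29.64 / (22.400000 × 0.688) = 1.923277
regime bands: climb J<0.5850 | cruise [0.5850, 1.1701) | windmill J≥1.1701
J = 1.9233 → windmill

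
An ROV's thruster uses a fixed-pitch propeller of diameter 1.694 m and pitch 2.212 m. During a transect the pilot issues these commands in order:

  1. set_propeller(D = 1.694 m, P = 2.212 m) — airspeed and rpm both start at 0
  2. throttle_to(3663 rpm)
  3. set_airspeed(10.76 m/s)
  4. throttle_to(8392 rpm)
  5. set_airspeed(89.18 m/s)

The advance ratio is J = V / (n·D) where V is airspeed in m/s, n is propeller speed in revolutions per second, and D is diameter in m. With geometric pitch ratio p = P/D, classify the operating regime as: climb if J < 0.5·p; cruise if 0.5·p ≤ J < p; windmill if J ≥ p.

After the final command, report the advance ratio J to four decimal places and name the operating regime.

J = 0.3764, regime = climb

set_propeller: D = 1.694 m, P = 2.212 m (p = P/D = 1.305785); state ← (V=0, rpm=0)
throttle_to(3663): rpm ← 3663
set_airspeed(10.76): V ← 10.76 m/s
throttle_to(8392): rpm ← 8392
set_airspeed(89.18): V ← 89.18 m/s
final state: V = 89.18 m/s, rpm = 8392 → n = rpm/60 = 139.866667 rev/s
J = V / (n·D) = 89.18 / (139.866667 × 1.694) = 0.376392
regime bands: climb J<0.6529 | cruise [0.6529, 1.3058) | windmill J≥1.3058
J = 0.3764 → climb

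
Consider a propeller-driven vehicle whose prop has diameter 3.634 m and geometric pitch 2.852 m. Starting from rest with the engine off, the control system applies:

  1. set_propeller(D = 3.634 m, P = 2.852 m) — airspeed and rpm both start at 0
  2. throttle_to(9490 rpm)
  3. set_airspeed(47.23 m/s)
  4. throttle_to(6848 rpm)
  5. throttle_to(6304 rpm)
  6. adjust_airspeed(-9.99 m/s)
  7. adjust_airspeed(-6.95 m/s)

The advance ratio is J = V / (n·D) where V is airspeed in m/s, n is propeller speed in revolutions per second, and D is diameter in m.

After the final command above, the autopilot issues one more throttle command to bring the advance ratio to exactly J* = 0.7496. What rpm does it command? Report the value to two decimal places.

set_propeller: D = 3.634 m, P = 2.852 m (p = P/D = 0.784810); state ← (V=0, rpm=0)
throttle_to(9490): rpm ← 9490
set_airspeed(47.23): V ← 47.23 m/s
throttle_to(6848): rpm ← 6848
throttle_to(6304): rpm ← 6304
adjust_airspeed(-9.99): V ← 47.23 -9.99 = 37.24 m/s
adjust_airspeed(-6.95): V ← 37.24 -6.95 = 30.29 m/s
final state: V = 30.29 m/s, rpm = 6304 → n = rpm/60 = 105.066667 rev/s
target J* = 0.7496; solve J* = V/(n·D) for n: n = V/(J*·D) = 30.29/(0.7496 × 3.634) = 11.119488 rev/s
rpm = 60·n = 667.169252

rpm = 667.17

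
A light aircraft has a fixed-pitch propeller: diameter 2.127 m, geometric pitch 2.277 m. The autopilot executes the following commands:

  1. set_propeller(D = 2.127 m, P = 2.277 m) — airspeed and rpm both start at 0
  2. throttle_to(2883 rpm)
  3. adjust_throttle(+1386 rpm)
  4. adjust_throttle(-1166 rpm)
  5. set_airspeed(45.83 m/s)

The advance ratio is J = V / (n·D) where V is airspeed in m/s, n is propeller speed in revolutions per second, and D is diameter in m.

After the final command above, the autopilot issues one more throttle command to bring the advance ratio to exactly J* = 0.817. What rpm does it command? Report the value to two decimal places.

set_propeller: D = 2.127 m, P = 2.277 m (p = P/D = 1.070522); state ← (V=0, rpm=0)
throttle_to(2883): rpm ← 2883
adjust_throttle(+1386): rpm ← 2883 +1386 = 4269
adjust_throttle(-1166): rpm ← 4269 -1166 = 3103
set_airspeed(45.83): V ← 45.83 m/s
final state: V = 45.83 m/s, rpm = 3103 → n = rpm/60 = 51.716667 rev/s
target J* = 0.817; solve J* = V/(n·D) for n: n = V/(J*·D) = 45.83/(0.817 × 2.127) = 26.373047 rev/s
rpm = 60·n = 1582.382828

rpm = 1582.38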